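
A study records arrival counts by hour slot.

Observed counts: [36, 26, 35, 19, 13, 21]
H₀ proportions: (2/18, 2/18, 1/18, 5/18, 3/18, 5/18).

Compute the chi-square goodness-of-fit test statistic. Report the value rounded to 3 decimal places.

test statistic = 141.328

n = 150; E_i = n·p_i = [16.67, 16.67, 8.33, 41.67, 25.00, 41.67]
χ² = (36−16.67)²/16.67 + (26−16.67)²/16.67 + (35−8.33)²/8.33 + (19−41.67)²/41.67 + (13−25.00)²/25.00 + (21−41.67)²/41.67 = 141.3280
df = 5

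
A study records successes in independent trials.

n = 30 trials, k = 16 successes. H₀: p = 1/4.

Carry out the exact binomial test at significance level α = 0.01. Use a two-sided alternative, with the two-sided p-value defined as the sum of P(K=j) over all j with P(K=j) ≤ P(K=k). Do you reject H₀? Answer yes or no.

Exact binomial: n=30, k=16, p₀=1/4=0.2500
P(X=j) = C(n,j)·p₀^j·(1−p₀)^(n−j); p = Σ P(X=j) over j with P(X=j) ≤ P(X=16)
p-value (two-sided) = 0.00100
At α=0.01: p < α → reject H₀

reject H₀: yes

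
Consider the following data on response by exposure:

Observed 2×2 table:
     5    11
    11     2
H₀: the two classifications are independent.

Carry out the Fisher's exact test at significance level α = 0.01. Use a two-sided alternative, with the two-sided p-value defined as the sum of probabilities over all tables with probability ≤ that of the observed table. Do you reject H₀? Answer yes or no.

Margins: r₁=16, r₂=13, c₁=16, c₂=13, n=29
p_obs = C(16,5)·C(13,11)/C(29,16); sum pmf over tables with pmf ≤ p_obs
p-value (two-sided) = 0.00788
At α=0.01: p < α → reject H₀

reject H₀: yes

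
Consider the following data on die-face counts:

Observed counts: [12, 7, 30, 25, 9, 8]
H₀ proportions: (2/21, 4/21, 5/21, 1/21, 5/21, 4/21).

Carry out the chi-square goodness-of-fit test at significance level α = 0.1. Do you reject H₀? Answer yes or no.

n = 91; E_i = n·p_i = [8.67, 17.33, 21.67, 4.33, 21.67, 17.33]
χ² = (12−8.67)²/8.67 + (7−17.33)²/17.33 + (30−21.67)²/21.67 + (25−4.33)²/4.33 + (9−21.67)²/21.67 + (8−17.33)²/17.33 = 121.6423
df = 5
p-value (upper-tail) = 0.00000
At α=0.1: p < α → reject H₀

reject H₀: yes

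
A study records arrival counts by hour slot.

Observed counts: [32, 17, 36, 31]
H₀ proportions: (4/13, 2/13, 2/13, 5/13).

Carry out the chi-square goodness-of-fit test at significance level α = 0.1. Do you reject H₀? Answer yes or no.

reject H₀: yes

n = 116; E_i = n·p_i = [35.69, 17.85, 17.85, 44.62]
χ² = (32−35.69)²/35.69 + (17−17.85)²/17.85 + (36−17.85)²/17.85 + (31−44.62)²/44.62 = 23.0440
df = 3
p-value (upper-tail) = 0.00004
At α=0.1: p < α → reject H₀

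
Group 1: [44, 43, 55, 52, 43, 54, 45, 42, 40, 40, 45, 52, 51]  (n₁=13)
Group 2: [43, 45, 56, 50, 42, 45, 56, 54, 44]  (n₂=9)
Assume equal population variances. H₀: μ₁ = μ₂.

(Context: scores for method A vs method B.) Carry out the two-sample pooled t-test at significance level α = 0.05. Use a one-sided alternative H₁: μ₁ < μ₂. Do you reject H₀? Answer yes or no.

x̄₁=46.615, s₁=5.393, n₁=13
x̄₂=48.333, s₂=5.723, n₂=9
s_p² = [12·5.393² + 8·5.723²]/20 = 30.5538
SE = √(s_p²·(1/13+1/9)) = 2.3969
t = (46.615−48.333)/2.3969 = -0.7167
df = 20
p-value (one-sided, H₁ less) = 0.24091
At α=0.05: p ≥ α → fail to reject H₀

reject H₀: no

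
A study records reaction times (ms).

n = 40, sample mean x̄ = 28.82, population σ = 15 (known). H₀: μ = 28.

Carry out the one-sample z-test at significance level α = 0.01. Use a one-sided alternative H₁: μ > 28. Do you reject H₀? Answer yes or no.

reject H₀: no

SE = σ/√n = 15/√40 = 2.3717
z = (x̄−μ₀)/SE = (28.82−28)/2.3717 = 0.3457
p-value (one-sided, H₁ greater) = 0.36477
At α=0.01: p ≥ α → fail to reject H₀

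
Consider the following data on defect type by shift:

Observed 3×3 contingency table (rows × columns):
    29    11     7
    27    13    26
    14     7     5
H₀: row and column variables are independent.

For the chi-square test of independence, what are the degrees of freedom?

degrees of freedom = 4

df = (r−1)(c−1) = (3−1)·(3−1) = 4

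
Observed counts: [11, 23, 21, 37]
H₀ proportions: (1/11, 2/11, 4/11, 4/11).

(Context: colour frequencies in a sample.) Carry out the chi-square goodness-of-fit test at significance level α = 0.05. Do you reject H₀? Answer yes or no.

reject H₀: yes

n = 92; E_i = n·p_i = [8.36, 16.73, 33.45, 33.45]
χ² = (11−8.36)²/8.36 + (23−16.73)²/16.73 + (21−33.45)²/33.45 + (37−33.45)²/33.45 = 8.1957
df = 3
p-value (upper-tail) = 0.04214
At α=0.05: p < α → reject H₀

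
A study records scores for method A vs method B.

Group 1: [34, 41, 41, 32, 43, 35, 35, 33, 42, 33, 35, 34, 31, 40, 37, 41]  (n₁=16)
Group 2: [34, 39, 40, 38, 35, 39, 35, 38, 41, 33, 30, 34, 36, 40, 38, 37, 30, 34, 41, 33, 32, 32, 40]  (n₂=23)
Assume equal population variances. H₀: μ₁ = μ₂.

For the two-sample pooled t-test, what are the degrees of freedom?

df = n₁ + n₂ − 2 = 16 + 23 − 2 = 37

degrees of freedom = 37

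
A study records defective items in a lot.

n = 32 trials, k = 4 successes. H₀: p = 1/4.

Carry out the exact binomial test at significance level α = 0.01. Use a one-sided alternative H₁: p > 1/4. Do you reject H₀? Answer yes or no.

reject H₀: no

Exact binomial: n=32, k=4, p₀=1/4=0.2500
P(X≥4) from Σ C(n,i)·p₀^i·(1−p₀)^(n−i)
p-value (one-sided, H₁ greater) = 0.97484
At α=0.01: p ≥ α → fail to reject H₀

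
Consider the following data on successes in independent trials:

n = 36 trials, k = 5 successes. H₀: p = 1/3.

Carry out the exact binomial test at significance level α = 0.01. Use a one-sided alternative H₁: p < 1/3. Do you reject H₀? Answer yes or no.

reject H₀: yes

Exact binomial: n=36, k=5, p₀=1/3=0.3333
P(X≤5) from Σ C(n,i)·p₀^i·(1−p₀)^(n−i)
p-value (one-sided, H₁ less) = 0.00757
At α=0.01: p < α → reject H₀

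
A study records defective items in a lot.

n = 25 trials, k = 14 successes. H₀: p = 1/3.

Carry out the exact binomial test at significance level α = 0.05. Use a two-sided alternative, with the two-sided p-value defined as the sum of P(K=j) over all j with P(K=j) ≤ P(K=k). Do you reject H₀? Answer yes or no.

reject H₀: yes

Exact binomial: n=25, k=14, p₀=1/3=0.3333
P(X=j) = C(n,j)·p₀^j·(1−p₀)^(n−j); p = Σ P(X=j) over j with P(X=j) ≤ P(X=14)
p-value (two-sided) = 0.01988
At α=0.05: p < α → reject H₀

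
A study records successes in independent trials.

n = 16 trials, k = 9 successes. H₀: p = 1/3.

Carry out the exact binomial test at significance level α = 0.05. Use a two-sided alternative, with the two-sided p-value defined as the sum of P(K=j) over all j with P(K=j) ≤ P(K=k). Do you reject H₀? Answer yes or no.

reject H₀: no

Exact binomial: n=16, k=9, p₀=1/3=0.3333
P(X=j) = C(n,j)·p₀^j·(1−p₀)^(n−j); p = Σ P(X=j) over j with P(X=j) ≤ P(X=9)
p-value (two-sided) = 0.06366
At α=0.05: p ≥ α → fail to reject H₀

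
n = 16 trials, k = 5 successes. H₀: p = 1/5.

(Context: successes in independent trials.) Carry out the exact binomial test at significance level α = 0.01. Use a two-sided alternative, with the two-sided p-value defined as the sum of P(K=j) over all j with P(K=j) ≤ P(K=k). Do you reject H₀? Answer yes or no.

reject H₀: no

Exact binomial: n=16, k=5, p₀=1/5=0.2000
P(X=j) = C(n,j)·p₀^j·(1−p₀)^(n−j); p = Σ P(X=j) over j with P(X=j) ≤ P(X=5)
p-value (two-sided) = 0.34249
At α=0.01: p ≥ α → fail to reject H₀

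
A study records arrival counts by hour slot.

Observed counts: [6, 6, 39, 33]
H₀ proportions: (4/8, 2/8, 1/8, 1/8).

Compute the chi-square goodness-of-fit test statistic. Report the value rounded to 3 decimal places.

test statistic = 167.143

n = 84; E_i = n·p_i = [42.00, 21.00, 10.50, 10.50]
χ² = (6−42.00)²/42.00 + (6−21.00)²/21.00 + (39−10.50)²/10.50 + (33−10.50)²/10.50 = 167.1429
df = 3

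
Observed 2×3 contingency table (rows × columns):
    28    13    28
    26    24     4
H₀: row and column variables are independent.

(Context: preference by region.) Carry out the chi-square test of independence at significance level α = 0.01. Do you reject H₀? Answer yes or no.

reject H₀: yes

Row totals [69, 54], col totals [54, 37, 32], n=123
χ² = (28−30.29)²/30.29 + (13−20.76)²/20.76 + (28−17.95)²/17.95 + (26−23.71)²/23.71 + (24−16.24)²/16.24 + (4−14.05)²/14.05 = 19.8097
df = 2
p-value (upper-tail) = 0.00005
At α=0.01: p < α → reject H₀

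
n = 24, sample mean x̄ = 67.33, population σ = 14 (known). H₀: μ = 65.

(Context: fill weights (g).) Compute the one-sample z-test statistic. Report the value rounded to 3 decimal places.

SE = σ/√n = 14/√24 = 2.8577
z = (x̄−μ₀)/SE = (67.33−65)/2.8577 = 0.8153

test statistic = 0.815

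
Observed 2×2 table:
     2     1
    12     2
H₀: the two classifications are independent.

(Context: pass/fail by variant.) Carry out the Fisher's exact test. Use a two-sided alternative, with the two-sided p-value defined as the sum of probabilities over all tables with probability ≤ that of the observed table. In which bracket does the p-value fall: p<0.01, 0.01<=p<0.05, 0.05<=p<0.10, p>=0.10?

Margins: r₁=3, r₂=14, c₁=14, c₂=3, n=17
p_obs = C(3,2)·C(14,12)/C(17,14); sum pmf over tables with pmf ≤ p_obs
p-value (two-sided) = 0.46471
→ bracket: p>=0.10

p-value bracket: p>=0.10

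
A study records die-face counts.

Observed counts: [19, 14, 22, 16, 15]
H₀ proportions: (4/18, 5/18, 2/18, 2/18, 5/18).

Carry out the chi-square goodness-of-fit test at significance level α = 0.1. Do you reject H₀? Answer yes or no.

reject H₀: yes

n = 86; E_i = n·p_i = [19.11, 23.89, 9.56, 9.56, 23.89]
χ² = (19−19.11)²/19.11 + (14−23.89)²/23.89 + (22−9.56)²/9.56 + (16−9.56)²/9.56 + (15−23.89)²/23.89 = 27.9547
df = 4
p-value (upper-tail) = 0.00001
At α=0.1: p < α → reject H₀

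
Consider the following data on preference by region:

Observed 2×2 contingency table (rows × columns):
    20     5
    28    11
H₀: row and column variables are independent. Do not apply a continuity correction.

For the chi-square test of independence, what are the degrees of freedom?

degrees of freedom = 1

df = (r−1)(c−1) = (2−1)·(2−1) = 1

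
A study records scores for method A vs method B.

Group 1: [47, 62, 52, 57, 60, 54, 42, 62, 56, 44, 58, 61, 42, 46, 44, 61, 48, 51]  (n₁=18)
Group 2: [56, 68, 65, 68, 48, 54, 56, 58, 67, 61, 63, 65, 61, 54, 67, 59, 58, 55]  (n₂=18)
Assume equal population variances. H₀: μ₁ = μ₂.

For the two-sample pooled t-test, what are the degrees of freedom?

df = n₁ + n₂ − 2 = 18 + 18 − 2 = 34

degrees of freedom = 34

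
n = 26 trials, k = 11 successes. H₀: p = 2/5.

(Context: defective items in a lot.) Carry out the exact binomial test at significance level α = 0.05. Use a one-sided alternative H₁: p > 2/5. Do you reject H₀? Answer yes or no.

reject H₀: no

Exact binomial: n=26, k=11, p₀=2/5=0.4000
P(X≥11) from Σ C(n,i)·p₀^i·(1−p₀)^(n−i)
p-value (one-sided, H₁ greater) = 0.47869
At α=0.05: p ≥ α → fail to reject H₀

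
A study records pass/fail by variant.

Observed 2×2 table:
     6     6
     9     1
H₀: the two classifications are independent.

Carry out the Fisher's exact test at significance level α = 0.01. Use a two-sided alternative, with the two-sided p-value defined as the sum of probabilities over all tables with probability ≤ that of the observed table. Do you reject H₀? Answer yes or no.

Margins: r₁=12, r₂=10, c₁=15, c₂=7, n=22
p_obs = C(12,6)·C(10,9)/C(22,15); sum pmf over tables with pmf ≤ p_obs
p-value (two-sided) = 0.07430
At α=0.01: p ≥ α → fail to reject H₀

reject H₀: no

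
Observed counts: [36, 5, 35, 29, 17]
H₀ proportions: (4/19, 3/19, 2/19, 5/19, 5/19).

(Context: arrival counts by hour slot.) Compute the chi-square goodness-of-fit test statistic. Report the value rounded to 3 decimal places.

n = 122; E_i = n·p_i = [25.68, 19.26, 12.84, 32.11, 32.11]
χ² = (36−25.68)²/25.68 + (5−19.26)²/19.26 + (35−12.84)²/12.84 + (29−32.11)²/32.11 + (17−32.11)²/32.11 = 60.3429
df = 4

test statistic = 60.343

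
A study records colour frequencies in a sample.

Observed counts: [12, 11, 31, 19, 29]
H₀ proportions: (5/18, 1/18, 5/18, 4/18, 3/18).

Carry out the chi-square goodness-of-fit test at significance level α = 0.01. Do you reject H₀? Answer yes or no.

reject H₀: yes

n = 102; E_i = n·p_i = [28.33, 5.67, 28.33, 22.67, 17.00]
χ² = (12−28.33)²/28.33 + (11−5.67)²/5.67 + (31−28.33)²/28.33 + (19−22.67)²/22.67 + (29−17.00)²/17.00 = 23.7500
df = 4
p-value (upper-tail) = 0.00009
At α=0.01: p < α → reject H₀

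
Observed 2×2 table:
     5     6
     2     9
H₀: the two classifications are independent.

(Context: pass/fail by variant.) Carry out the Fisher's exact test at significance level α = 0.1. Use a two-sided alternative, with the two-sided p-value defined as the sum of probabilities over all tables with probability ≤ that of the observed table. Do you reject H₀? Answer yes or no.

Margins: r₁=11, r₂=11, c₁=7, c₂=15, n=22
p_obs = C(11,5)·C(11,2)/C(22,7); sum pmf over tables with pmf ≤ p_obs
p-value (two-sided) = 0.36146
At α=0.1: p ≥ α → fail to reject H₀

reject H₀: no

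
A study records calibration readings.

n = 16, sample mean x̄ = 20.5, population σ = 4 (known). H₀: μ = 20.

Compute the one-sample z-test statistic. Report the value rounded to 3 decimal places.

SE = σ/√n = 4/√16 = 1.0000
z = (x̄−μ₀)/SE = (20.5−20)/1.0000 = 0.5000

test statistic = 0.500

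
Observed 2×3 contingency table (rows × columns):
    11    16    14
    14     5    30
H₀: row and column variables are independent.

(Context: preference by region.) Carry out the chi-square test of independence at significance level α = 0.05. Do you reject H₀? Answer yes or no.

reject H₀: yes

Row totals [41, 49], col totals [25, 21, 44], n=90
χ² = (11−11.39)²/11.39 + (16−9.57)²/9.57 + (14−20.04)²/20.04 + (14−13.61)²/13.61 + (5−11.43)²/11.43 + (30−23.96)²/23.96 = 11.3184
df = 2
p-value (upper-tail) = 0.00349
At α=0.05: p < α → reject H₀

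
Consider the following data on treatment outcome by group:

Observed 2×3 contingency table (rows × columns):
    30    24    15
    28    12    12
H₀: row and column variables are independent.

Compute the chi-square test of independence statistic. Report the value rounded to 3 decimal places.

Row totals [69, 52], col totals [58, 36, 27], n=121
χ² = (30−33.07)²/33.07 + (24−20.53)²/20.53 + (15−15.40)²/15.40 + (28−24.93)²/24.93 + (12−15.47)²/15.47 + (12−11.60)²/11.60 = 2.0544
df = 2

test statistic = 2.054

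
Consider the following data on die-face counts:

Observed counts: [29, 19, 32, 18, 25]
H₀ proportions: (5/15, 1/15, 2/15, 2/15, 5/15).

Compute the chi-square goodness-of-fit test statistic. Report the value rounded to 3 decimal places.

test statistic = 38.976

n = 123; E_i = n·p_i = [41.00, 8.20, 16.40, 16.40, 41.00]
χ² = (29−41.00)²/41.00 + (19−8.20)²/8.20 + (32−16.40)²/16.40 + (18−16.40)²/16.40 + (25−41.00)²/41.00 = 38.9756
df = 4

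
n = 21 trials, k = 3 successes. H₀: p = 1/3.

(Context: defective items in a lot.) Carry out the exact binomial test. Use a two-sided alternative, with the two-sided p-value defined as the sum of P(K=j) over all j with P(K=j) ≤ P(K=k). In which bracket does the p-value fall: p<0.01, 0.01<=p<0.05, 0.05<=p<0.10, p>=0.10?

Exact binomial: n=21, k=3, p₀=1/3=0.3333
P(X=j) = C(n,j)·p₀^j·(1−p₀)^(n−j); p = Σ P(X=j) over j with P(X=j) ≤ P(X=3)
p-value (two-sided) = 0.06736
→ bracket: 0.05<=p<0.10

p-value bracket: 0.05<=p<0.10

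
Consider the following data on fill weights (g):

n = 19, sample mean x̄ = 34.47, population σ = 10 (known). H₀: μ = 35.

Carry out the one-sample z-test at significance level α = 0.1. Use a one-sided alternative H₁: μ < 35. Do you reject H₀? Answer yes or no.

SE = σ/√n = 10/√19 = 2.2942
z = (x̄−μ₀)/SE = (34.47−35)/2.2942 = -0.2310
p-value (one-sided, H₁ less) = 0.40865
At α=0.1: p ≥ α → fail to reject H₀

reject H₀: no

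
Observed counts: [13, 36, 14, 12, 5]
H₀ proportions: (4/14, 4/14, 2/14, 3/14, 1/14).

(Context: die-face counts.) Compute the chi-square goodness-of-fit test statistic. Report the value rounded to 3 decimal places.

test statistic = 14.019

n = 80; E_i = n·p_i = [22.86, 22.86, 11.43, 17.14, 5.71]
χ² = (13−22.86)²/22.86 + (36−22.86)²/22.86 + (14−11.43)²/11.43 + (12−17.14)²/17.14 + (5−5.71)²/5.71 = 14.0188
df = 4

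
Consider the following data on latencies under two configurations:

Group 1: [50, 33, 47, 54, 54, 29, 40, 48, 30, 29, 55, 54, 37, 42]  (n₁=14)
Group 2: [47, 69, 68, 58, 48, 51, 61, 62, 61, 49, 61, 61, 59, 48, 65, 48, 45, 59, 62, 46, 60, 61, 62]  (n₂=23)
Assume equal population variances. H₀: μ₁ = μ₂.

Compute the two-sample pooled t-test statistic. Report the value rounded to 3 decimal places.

test statistic = -4.873

x̄₁=43.000, s₁=10.015, n₁=14
x̄₂=57.000, s₂=7.416, n₂=23
s_p² = [13·10.015² + 22·7.416²]/35 = 71.8286
SE = √(s_p²·(1/14+1/23)) = 2.8729
t = (43.000−57.000)/2.8729 = -4.8731
df = 35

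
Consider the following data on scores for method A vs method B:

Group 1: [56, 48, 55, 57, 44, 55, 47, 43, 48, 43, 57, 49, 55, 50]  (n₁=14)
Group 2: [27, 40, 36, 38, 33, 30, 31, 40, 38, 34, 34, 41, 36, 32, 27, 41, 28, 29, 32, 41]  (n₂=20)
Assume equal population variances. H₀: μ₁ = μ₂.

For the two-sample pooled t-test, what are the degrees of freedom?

df = n₁ + n₂ − 2 = 14 + 20 − 2 = 32

degrees of freedom = 32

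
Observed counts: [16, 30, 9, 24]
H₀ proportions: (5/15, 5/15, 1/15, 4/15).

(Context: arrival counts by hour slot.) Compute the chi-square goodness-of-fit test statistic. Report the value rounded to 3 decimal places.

test statistic = 7.620

n = 79; E_i = n·p_i = [26.33, 26.33, 5.27, 21.07]
χ² = (16−26.33)²/26.33 + (30−26.33)²/26.33 + (9−5.27)²/5.27 + (24−21.07)²/21.07 = 7.6203
df = 3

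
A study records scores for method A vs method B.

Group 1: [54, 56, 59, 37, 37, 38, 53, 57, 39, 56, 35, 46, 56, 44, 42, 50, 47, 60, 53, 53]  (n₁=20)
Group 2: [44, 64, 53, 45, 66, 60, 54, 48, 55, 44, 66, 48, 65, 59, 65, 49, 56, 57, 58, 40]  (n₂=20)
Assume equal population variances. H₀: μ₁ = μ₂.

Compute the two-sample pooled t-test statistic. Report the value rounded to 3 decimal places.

test statistic = -2.380

x̄₁=48.600, s₁=8.255, n₁=20
x̄₂=54.800, s₂=8.218, n₂=20
s_p² = [19·8.255² + 19·8.218²]/38 = 67.8421
SE = √(s_p²·(1/20+1/20)) = 2.6047
t = (48.600−54.800)/2.6047 = -2.3804
df = 38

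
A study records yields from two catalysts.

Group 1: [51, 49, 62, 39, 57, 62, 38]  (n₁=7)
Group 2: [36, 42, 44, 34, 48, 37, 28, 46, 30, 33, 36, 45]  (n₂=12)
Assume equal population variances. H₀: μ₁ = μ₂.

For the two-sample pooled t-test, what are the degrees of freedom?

df = n₁ + n₂ − 2 = 7 + 12 − 2 = 17

degrees of freedom = 17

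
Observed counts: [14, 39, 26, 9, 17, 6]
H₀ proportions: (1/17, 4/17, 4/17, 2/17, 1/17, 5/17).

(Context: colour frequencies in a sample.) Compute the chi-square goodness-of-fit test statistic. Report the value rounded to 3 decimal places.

test statistic = 54.704

n = 111; E_i = n·p_i = [6.53, 26.12, 26.12, 13.06, 6.53, 32.65]
χ² = (14−6.53)²/6.53 + (39−26.12)²/26.12 + (26−26.12)²/26.12 + (9−13.06)²/13.06 + (17−6.53)²/6.53 + (6−32.65)²/32.65 = 54.7041
df = 5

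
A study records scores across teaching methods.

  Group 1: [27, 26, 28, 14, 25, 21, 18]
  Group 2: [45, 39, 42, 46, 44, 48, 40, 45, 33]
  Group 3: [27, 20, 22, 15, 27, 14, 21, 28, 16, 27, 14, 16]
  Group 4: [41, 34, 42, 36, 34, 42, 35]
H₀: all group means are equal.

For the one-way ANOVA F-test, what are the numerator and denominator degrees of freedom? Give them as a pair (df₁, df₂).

k = 4 groups, N = 35 total
df = (k−1, N−k) = (4−1, 35−4) = (3, 31)

degrees of freedom = [3, 31]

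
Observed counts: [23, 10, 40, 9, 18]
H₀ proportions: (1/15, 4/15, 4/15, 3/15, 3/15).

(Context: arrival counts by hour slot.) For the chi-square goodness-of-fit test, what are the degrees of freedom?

degrees of freedom = 4

df = k − 1 = 5 − 1 = 4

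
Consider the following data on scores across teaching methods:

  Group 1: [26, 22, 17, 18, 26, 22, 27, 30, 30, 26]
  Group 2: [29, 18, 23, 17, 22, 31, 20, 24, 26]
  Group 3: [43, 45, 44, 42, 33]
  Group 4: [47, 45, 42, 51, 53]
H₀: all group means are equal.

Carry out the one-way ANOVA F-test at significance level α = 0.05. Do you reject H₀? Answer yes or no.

reject H₀: yes

Group means [24.40, 23.33, 41.40, 47.60], grand mean 31.000
SSB = Σnᵢ(x̄ᵢ−x̄)² = 2883.200; SSW = ΣΣ(x−x̄ᵢ)² = 536.800
MSB = 2883.200/3 = 961.0667; MSW = 536.800/25 = 21.4720
F = MSB/MSW = 44.7591
df = (3, 25)
p-value (upper-tail) = 0.00000
At α=0.05: p < α → reject H₀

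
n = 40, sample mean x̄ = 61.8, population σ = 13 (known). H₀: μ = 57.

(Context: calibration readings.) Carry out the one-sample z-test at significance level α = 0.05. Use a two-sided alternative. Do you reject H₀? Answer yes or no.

reject H₀: yes

SE = σ/√n = 13/√40 = 2.0555
z = (x̄−μ₀)/SE = (61.8−57)/2.0555 = 2.3352
p-value (two-sided) = 0.01953
At α=0.05: p < α → reject H₀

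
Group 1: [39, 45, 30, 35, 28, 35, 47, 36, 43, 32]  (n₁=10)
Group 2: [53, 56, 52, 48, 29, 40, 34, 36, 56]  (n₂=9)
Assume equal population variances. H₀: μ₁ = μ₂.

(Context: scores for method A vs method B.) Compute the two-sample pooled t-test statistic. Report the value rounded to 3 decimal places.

test statistic = -2.031

x̄₁=37.000, s₁=6.394, n₁=10
x̄₂=44.889, s₂=10.289, n₂=9
s_p² = [9·6.394² + 8·10.289²]/17 = 71.4641
SE = √(s_p²·(1/10+1/9)) = 3.8842
t = (37.000−44.889)/3.8842 = -2.0310
df = 17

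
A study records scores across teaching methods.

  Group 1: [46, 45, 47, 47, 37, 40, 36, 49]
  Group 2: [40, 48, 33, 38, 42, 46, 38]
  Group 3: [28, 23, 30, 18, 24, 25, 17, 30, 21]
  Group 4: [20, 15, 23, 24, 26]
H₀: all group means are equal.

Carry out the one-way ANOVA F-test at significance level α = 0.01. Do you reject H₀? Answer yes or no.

reject H₀: yes

Group means [43.38, 40.71, 24.00, 21.60], grand mean 32.966
SSB = Σnᵢ(x̄ᵢ−x̄)² = 2656.462; SSW = ΣΣ(x−x̄ᵢ)² = 588.504
MSB = 2656.462/3 = 885.4873; MSW = 588.504/25 = 23.5401
F = MSB/MSW = 37.6161
df = (3, 25)
p-value (upper-tail) = 0.00000
At α=0.01: p < α → reject H₀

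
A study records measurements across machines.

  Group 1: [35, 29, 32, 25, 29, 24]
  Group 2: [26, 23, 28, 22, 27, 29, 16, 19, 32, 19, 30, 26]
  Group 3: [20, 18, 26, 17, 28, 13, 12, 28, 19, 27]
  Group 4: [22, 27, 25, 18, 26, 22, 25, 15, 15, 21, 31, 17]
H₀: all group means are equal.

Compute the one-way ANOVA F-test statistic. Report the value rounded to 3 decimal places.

test statistic = 3.711

Group means [29.00, 24.75, 20.80, 22.00], grand mean 23.575
SSB = Σnᵢ(x̄ᵢ−x̄)² = 299.925; SSW = ΣΣ(x−x̄ᵢ)² = 969.850
MSB = 299.925/3 = 99.9750; MSW = 969.850/36 = 26.9403
F = MSB/MSW = 3.7110
df = (3, 36)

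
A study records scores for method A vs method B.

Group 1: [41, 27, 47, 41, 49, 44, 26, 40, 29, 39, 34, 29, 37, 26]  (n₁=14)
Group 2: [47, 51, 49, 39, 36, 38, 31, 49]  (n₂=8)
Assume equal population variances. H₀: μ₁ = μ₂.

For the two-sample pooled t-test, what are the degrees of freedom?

df = n₁ + n₂ − 2 = 14 + 8 − 2 = 20

degrees of freedom = 20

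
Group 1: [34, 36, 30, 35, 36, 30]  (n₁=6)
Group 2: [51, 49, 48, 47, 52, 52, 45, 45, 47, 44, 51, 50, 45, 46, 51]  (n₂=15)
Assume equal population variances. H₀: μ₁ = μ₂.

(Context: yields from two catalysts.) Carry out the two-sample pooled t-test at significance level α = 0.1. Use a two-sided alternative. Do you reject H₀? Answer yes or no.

x̄₁=33.500, s₁=2.811, n₁=6
x̄₂=48.200, s₂=2.833, n₂=15
s_p² = [5·2.811² + 14·2.833²]/19 = 7.9947
SE = √(s_p²·(1/6+1/15)) = 1.3658
t = (33.500−48.200)/1.3658 = -10.7628
df = 19
p-value (two-sided) = 0.00000
At α=0.1: p < α → reject H₀

reject H₀: yes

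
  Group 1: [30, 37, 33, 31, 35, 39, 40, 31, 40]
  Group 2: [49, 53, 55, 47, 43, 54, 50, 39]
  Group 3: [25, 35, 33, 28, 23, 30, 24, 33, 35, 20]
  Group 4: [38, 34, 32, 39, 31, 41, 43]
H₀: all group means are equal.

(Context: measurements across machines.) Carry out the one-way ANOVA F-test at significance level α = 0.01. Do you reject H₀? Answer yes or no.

reject H₀: yes

Group means [35.11, 48.75, 28.60, 36.86], grand mean 36.765
SSB = Σnᵢ(x̄ᵢ−x̄)² = 1840.472; SSW = ΣΣ(x−x̄ᵢ)² = 737.646
MSB = 1840.472/3 = 613.4905; MSW = 737.646/30 = 24.5882
F = MSB/MSW = 24.9506
df = (3, 30)
p-value (upper-tail) = 0.00000
At α=0.01: p < α → reject H₀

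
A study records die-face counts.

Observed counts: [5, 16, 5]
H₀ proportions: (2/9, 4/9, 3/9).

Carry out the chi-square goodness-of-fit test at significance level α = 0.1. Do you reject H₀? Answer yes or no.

n = 26; E_i = n·p_i = [5.78, 11.56, 8.67]
χ² = (5−5.78)²/5.78 + (16−11.56)²/11.56 + (5−8.67)²/8.67 = 3.3654
df = 2
p-value (upper-tail) = 0.18587
At α=0.1: p ≥ α → fail to reject H₀

reject H₀: no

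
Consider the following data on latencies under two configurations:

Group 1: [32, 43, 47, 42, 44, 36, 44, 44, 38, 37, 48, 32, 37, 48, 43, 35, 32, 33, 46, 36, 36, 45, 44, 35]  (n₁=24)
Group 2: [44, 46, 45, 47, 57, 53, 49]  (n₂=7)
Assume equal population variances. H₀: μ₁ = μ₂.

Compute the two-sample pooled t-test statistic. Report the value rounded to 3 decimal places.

test statistic = -3.874

x̄₁=39.875, s₁=5.456, n₁=24
x̄₂=48.714, s₂=4.716, n₂=7
s_p² = [23·5.456² + 6·4.716²]/29 = 28.2087
SE = √(s_p²·(1/24+1/7)) = 2.2815
t = (39.875−48.714)/2.2815 = -3.8744
df = 29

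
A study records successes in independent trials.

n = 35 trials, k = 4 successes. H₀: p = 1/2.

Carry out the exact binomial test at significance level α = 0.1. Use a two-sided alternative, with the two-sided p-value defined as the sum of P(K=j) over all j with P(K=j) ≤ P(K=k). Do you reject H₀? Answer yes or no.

reject H₀: yes

Exact binomial: n=35, k=4, p₀=1/2=0.5000
P(X=j) = C(n,j)·p₀^j·(1−p₀)^(n−j); p = Σ P(X=j) over j with P(X=j) ≤ P(X=4)
p-value (two-sided) = 0.00000
At α=0.1: p < α → reject H₀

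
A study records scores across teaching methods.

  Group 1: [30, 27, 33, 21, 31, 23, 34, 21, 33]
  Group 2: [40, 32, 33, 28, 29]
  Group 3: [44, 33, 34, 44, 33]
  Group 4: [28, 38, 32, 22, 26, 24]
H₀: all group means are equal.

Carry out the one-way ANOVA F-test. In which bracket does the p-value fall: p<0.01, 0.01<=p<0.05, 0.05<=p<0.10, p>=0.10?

p-value bracket: 0.01<=p<0.05

Group means [28.11, 32.40, 37.60, 28.33], grand mean 30.920
SSB = Σnᵢ(x̄ᵢ−x̄)² = 345.218; SSW = ΣΣ(x−x̄ᵢ)² = 620.622
MSB = 345.218/3 = 115.0726; MSW = 620.622/21 = 29.5534
F = MSB/MSW = 3.8937
df = (3, 21)
p-value (upper-tail) = 0.02337
→ bracket: 0.01<=p<0.05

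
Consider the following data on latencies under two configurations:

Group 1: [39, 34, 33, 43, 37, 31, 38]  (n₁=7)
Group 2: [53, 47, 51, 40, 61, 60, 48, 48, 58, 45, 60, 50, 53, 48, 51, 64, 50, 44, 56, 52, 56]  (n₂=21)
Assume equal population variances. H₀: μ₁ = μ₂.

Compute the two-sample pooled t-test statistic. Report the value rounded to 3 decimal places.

test statistic = -6.252

x̄₁=36.429, s₁=4.077, n₁=7
x̄₂=52.143, s₂=6.175, n₂=21
s_p² = [6·4.077² + 20·6.175²]/26 = 33.1648
SE = √(s_p²·(1/7+1/21)) = 2.5134
t = (36.429−52.143)/2.5134 = -6.2522
df = 26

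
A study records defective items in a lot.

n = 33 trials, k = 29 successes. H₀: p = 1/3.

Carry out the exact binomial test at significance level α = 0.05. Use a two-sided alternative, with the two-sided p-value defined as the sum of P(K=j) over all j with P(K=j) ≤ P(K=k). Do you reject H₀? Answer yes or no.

Exact binomial: n=33, k=29, p₀=1/3=0.3333
P(X=j) = C(n,j)·p₀^j·(1−p₀)^(n−j); p = Σ P(X=j) over j with P(X=j) ≤ P(X=29)
p-value (two-sided) = 0.00000
At α=0.05: p < α → reject H₀

reject H₀: yes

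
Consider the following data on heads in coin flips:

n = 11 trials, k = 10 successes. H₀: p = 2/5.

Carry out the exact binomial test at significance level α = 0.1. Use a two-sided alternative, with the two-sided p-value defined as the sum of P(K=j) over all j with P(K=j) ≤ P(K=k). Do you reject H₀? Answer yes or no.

Exact binomial: n=11, k=10, p₀=2/5=0.4000
P(X=j) = C(n,j)·p₀^j·(1−p₀)^(n−j); p = Σ P(X=j) over j with P(X=j) ≤ P(X=10)
p-value (two-sided) = 0.00073
At α=0.1: p < α → reject H₀

reject H₀: yes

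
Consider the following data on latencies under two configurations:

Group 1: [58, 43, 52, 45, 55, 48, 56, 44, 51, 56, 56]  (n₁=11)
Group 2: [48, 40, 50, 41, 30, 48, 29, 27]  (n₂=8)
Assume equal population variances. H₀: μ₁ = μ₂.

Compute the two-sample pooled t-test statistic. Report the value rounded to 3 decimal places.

test statistic = 3.571

x̄₁=51.273, s₁=5.461, n₁=11
x̄₂=39.125, s₂=9.357, n₂=8
s_p² = [10·5.461² + 7·9.357²]/17 = 53.5916
SE = √(s_p²·(1/11+1/8)) = 3.4016
t = (51.273−39.125)/3.4016 = 3.5712
df = 17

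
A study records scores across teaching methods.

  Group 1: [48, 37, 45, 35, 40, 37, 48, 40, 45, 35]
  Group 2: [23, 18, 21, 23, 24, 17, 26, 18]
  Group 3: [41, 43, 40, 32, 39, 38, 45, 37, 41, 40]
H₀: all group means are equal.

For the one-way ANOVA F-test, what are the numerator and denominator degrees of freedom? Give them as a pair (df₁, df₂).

degrees of freedom = [2, 25]

k = 3 groups, N = 28 total
df = (k−1, N−k) = (3−1, 28−3) = (2, 25)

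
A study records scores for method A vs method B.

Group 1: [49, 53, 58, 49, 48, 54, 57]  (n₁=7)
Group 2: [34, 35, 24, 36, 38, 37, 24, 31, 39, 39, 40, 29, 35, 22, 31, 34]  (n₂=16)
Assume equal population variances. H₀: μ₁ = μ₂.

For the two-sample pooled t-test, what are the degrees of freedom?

degrees of freedom = 21

df = n₁ + n₂ − 2 = 7 + 16 − 2 = 21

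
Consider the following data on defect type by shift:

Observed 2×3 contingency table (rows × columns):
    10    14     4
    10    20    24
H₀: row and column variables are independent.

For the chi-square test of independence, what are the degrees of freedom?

df = (r−1)(c−1) = (2−1)·(3−1) = 2

degrees of freedom = 2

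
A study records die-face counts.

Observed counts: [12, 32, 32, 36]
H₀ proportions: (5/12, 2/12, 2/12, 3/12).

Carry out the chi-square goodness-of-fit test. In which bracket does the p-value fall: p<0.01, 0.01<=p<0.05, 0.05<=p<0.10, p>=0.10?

n = 112; E_i = n·p_i = [46.67, 18.67, 18.67, 28.00]
χ² = (12−46.67)²/46.67 + (32−18.67)²/18.67 + (32−18.67)²/18.67 + (36−28.00)²/28.00 = 47.0857
df = 3
p-value (upper-tail) = 0.00000
→ bracket: p<0.01

p-value bracket: p<0.01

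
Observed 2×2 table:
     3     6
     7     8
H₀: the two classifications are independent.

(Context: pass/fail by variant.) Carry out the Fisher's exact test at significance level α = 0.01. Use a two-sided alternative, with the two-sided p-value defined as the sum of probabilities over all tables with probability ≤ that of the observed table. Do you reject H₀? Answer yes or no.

reject H₀: no

Margins: r₁=9, r₂=15, c₁=10, c₂=14, n=24
p_obs = C(9,3)·C(15,7)/C(24,10); sum pmf over tables with pmf ≤ p_obs
p-value (two-sided) = 0.67846
At α=0.01: p ≥ α → fail to reject H₀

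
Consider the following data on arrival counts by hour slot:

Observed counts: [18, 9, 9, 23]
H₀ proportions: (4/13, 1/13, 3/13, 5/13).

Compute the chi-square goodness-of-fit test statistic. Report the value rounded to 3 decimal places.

test statistic = 5.956

n = 59; E_i = n·p_i = [18.15, 4.54, 13.62, 22.69]
χ² = (18−18.15)²/18.15 + (9−4.54)²/4.54 + (9−13.62)²/13.62 + (23−22.69)²/22.69 = 5.9559
df = 3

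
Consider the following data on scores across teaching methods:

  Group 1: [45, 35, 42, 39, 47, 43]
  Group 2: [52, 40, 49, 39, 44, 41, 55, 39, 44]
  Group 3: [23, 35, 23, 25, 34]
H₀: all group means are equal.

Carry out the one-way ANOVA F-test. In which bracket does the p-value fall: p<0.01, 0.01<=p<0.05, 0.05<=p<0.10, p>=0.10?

p-value bracket: p<0.01

Group means [41.83, 44.78, 28.00], grand mean 39.700
SSB = Σnᵢ(x̄ᵢ−x̄)² = 943.811; SSW = ΣΣ(x−x̄ᵢ)² = 516.389
MSB = 943.811/2 = 471.9056; MSW = 516.389/17 = 30.3758
F = MSB/MSW = 15.5356
df = (2, 17)
p-value (upper-tail) = 0.00015
→ bracket: p<0.01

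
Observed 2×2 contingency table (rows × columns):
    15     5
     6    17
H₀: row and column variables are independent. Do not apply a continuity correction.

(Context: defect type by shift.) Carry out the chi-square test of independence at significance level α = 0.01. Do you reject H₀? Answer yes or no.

reject H₀: yes

Row totals [20, 23], col totals [21, 22], n=43
χ² = (15−9.77)²/9.77 + (5−10.23)²/10.23 + (6−11.23)²/11.23 + (17−11.77)²/11.77 = 10.2432
df = 1
p-value (upper-tail) = 0.00137
At α=0.01: p < α → reject H₀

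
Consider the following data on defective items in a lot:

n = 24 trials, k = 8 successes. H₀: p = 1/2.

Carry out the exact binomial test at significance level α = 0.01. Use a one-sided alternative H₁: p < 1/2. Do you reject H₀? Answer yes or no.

reject H₀: no

Exact binomial: n=24, k=8, p₀=1/2=0.5000
P(X≤8) from Σ C(n,i)·p₀^i·(1−p₀)^(n−i)
p-value (one-sided, H₁ less) = 0.07579
At α=0.01: p ≥ α → fail to reject H₀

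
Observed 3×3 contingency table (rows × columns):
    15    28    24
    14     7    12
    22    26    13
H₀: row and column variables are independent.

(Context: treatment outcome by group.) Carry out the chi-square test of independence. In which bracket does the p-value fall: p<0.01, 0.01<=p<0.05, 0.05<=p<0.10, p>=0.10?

Row totals [67, 33, 61], col totals [51, 61, 49], n=161
χ² = (15−21.22)²/21.22 + (28−25.39)²/25.39 + (24−20.39)²/20.39 + (14−10.45)²/10.45 + (7−12.50)²/12.50 + (12−10.04)²/10.04 + (22−19.32)²/19.32 + (26−23.11)²/23.11 + (13−18.57)²/18.57 = 9.1396
df = 4
p-value (upper-tail) = 0.05770
→ bracket: 0.05<=p<0.10

p-value bracket: 0.05<=p<0.10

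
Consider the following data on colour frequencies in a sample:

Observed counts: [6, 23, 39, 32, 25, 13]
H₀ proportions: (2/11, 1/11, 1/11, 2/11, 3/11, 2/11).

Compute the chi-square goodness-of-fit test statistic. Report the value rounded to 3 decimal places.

n = 138; E_i = n·p_i = [25.09, 12.55, 12.55, 25.09, 37.64, 25.09]
χ² = (6−25.09)²/25.09 + (23−12.55)²/12.55 + (39−12.55)²/12.55 + (32−25.09)²/25.09 + (25−37.64)²/37.64 + (13−25.09)²/25.09 = 90.9940
df = 5

test statistic = 90.994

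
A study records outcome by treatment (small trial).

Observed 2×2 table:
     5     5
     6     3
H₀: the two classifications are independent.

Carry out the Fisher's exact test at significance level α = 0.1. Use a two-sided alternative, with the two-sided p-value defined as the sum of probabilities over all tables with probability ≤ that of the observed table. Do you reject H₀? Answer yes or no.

Margins: r₁=10, r₂=9, c₁=11, c₂=8, n=19
p_obs = C(10,5)·C(9,6)/C(19,11); sum pmf over tables with pmf ≤ p_obs
p-value (two-sided) = 0.64992
At α=0.1: p ≥ α → fail to reject H₀

reject H₀: no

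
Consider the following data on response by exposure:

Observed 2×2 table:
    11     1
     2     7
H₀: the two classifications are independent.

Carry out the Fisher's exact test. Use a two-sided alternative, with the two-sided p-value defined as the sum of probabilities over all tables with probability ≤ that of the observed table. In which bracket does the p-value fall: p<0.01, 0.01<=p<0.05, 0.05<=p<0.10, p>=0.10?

Margins: r₁=12, r₂=9, c₁=13, c₂=8, n=21
p_obs = C(12,11)·C(9,2)/C(21,13); sum pmf over tables with pmf ≤ p_obs
p-value (two-sided) = 0.00217
→ bracket: p<0.01

p-value bracket: p<0.01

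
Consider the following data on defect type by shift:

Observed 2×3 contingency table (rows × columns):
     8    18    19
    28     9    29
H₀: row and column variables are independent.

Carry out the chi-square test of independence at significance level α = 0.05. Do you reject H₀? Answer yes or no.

Row totals [45, 66], col totals [36, 27, 48], n=111
χ² = (8−14.59)²/14.59 + (18−10.95)²/10.95 + (19−19.46)²/19.46 + (28−21.41)²/21.41 + (9−16.05)²/16.05 + (29−28.54)²/28.54 = 12.6751
df = 2
p-value (upper-tail) = 0.00177
At α=0.05: p < α → reject H₀

reject H₀: yes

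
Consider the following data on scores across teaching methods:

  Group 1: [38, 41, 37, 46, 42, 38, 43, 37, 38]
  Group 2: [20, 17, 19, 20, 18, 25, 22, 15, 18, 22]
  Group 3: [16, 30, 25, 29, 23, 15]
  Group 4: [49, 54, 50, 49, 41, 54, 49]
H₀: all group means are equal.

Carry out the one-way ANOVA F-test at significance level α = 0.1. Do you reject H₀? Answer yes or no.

Group means [40.00, 19.60, 23.00, 49.43], grand mean 32.500
SSB = Σnᵢ(x̄ᵢ−x̄)² = 4717.886; SSW = ΣΣ(x−x̄ᵢ)² = 470.114
MSB = 4717.886/3 = 1572.6286; MSW = 470.114/28 = 16.7898
F = MSB/MSW = 93.6657
df = (3, 28)
p-value (upper-tail) = 0.00000
At α=0.1: p < α → reject H₀

reject H₀: yes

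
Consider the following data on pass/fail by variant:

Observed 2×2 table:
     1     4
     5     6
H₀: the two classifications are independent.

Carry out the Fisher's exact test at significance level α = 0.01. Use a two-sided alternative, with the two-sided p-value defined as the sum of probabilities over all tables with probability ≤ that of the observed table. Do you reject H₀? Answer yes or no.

reject H₀: no

Margins: r₁=5, r₂=11, c₁=6, c₂=10, n=16
p_obs = C(5,1)·C(11,5)/C(16,6); sum pmf over tables with pmf ≤ p_obs
p-value (two-sided) = 0.58791
At α=0.01: p ≥ α → fail to reject H₀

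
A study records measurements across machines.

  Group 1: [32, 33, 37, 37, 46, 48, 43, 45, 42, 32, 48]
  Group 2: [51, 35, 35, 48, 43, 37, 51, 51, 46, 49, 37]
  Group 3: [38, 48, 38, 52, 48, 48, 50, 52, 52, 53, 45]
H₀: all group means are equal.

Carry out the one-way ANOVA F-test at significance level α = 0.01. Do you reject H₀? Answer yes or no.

reject H₀: no

Group means [40.27, 43.91, 47.64], grand mean 43.939
SSB = Σnᵢ(x̄ᵢ−x̄)² = 298.242; SSW = ΣΣ(x−x̄ᵢ)² = 1133.636
MSB = 298.242/2 = 149.1212; MSW = 1133.636/30 = 37.7879
F = MSB/MSW = 3.9463
df = (2, 30)
p-value (upper-tail) = 0.03010
At α=0.01: p ≥ α → fail to reject H₀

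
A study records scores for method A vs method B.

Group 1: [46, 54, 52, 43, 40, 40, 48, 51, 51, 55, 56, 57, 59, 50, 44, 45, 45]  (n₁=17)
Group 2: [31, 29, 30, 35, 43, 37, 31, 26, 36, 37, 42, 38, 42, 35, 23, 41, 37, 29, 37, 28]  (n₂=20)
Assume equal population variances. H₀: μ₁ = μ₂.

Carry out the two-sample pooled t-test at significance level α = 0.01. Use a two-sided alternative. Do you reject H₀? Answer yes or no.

reject H₀: yes

x̄₁=49.176, s₁=5.897, n₁=17
x̄₂=34.350, s₂=5.706, n₂=20
s_p² = [16·5.897² + 19·5.706²]/35 = 33.5720
SE = √(s_p²·(1/17+1/20)) = 1.9114
t = (49.176−34.350)/1.9114 = 7.7569
df = 35
p-value (two-sided) = 0.00000
At α=0.01: p < α → reject H₀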